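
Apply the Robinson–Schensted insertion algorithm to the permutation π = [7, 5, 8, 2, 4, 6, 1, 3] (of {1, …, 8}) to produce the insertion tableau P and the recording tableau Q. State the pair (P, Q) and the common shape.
P = [1, 3, 6] / [2, 4] / [5, 8] / [7];  Q = [1, 3, 6] / [2, 5] / [4, 8] / [7];  common shape = (3, 2, 2, 1)

Row-insert the values π_1, π_2, … into P one at a time, bumping the leftmost entry strictly greater than the inserted value down to the next row. The recording tableau Q records, in position (i, j), the step at which that cell was added to P.
  Insert 7 (step 1): P = [7];  Q = [1]
  Insert 5 (step 2): P = [5] / [7];  Q = [1] / [2]
  Insert 8 (step 3): P = [5, 8] / [7];  Q = [1, 3] / [2]
  Insert 2 (step 4): P = [2, 8] / [5] / [7];  Q = [1, 3] / [2] / [4]
  Insert 4 (step 5): P = [2, 4] / [5, 8] / [7];  Q = [1, 3] / [2, 5] / [4]
  Insert 6 (step 6): P = [2, 4, 6] / [5, 8] / [7];  Q = [1, 3, 6] / [2, 5] / [4]
  Insert 1 (step 7): P = [1, 4, 6] / [2, 8] / [5] / [7];  Q = [1, 3, 6] / [2, 5] / [4] / [7]
  Insert 3 (step 8): P = [1, 3, 6] / [2, 4] / [5, 8] / [7];  Q = [1, 3, 6] / [2, 5] / [4, 8] / [7]
Final shape: (3, 2, 2, 1).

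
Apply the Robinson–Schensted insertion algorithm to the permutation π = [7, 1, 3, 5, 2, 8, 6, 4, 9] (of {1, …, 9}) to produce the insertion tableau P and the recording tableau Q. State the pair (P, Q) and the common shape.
P = [1, 2, 4, 6, 9] / [3, 5] / [7, 8];  Q = [1, 3, 4, 6, 9] / [2, 7] / [5, 8];  common shape = (5, 2, 2)

Row-insert the values π_1, π_2, … into P one at a time, bumping the leftmost entry strictly greater than the inserted value down to the next row. The recording tableau Q records, in position (i, j), the step at which that cell was added to P.
  Insert 7 (step 1): P = [7];  Q = [1]
  Insert 1 (step 2): P = [1] / [7];  Q = [1] / [2]
  Insert 3 (step 3): P = [1, 3] / [7];  Q = [1, 3] / [2]
  Insert 5 (step 4): P = [1, 3, 5] / [7];  Q = [1, 3, 4] / [2]
  Insert 2 (step 5): P = [1, 2, 5] / [3] / [7];  Q = [1, 3, 4] / [2] / [5]
  Insert 8 (step 6): P = [1, 2, 5, 8] / [3] / [7];  Q = [1, 3, 4, 6] / [2] / [5]
  Insert 6 (step 7): P = [1, 2, 5, 6] / [3, 8] / [7];  Q = [1, 3, 4, 6] / [2, 7] / [5]
  Insert 4 (step 8): P = [1, 2, 4, 6] / [3, 5] / [7, 8];  Q = [1, 3, 4, 6] / [2, 7] / [5, 8]
  Insert 9 (step 9): P = [1, 2, 4, 6, 9] / [3, 5] / [7, 8];  Q = [1, 3, 4, 6, 9] / [2, 7] / [5, 8]
Final shape: (5, 2, 2).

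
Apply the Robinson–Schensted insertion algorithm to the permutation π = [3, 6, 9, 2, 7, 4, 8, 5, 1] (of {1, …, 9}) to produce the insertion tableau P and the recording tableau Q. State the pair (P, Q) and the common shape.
P = [1, 4, 5, 8] / [2, 6, 7] / [3] / [9];  Q = [1, 2, 3, 7] / [4, 5, 8] / [6] / [9];  common shape = (4, 3, 1, 1)

Row-insert the values π_1, π_2, … into P one at a time, bumping the leftmost entry strictly greater than the inserted value down to the next row. The recording tableau Q records, in position (i, j), the step at which that cell was added to P.
  Insert 3 (step 1): P = [3];  Q = [1]
  Insert 6 (step 2): P = [3, 6];  Q = [1, 2]
  Insert 9 (step 3): P = [3, 6, 9];  Q = [1, 2, 3]
  Insert 2 (step 4): P = [2, 6, 9] / [3];  Q = [1, 2, 3] / [4]
  Insert 7 (step 5): P = [2, 6, 7] / [3, 9];  Q = [1, 2, 3] / [4, 5]
  Insert 4 (step 6): P = [2, 4, 7] / [3, 6] / [9];  Q = [1, 2, 3] / [4, 5] / [6]
  Insert 8 (step 7): P = [2, 4, 7, 8] / [3, 6] / [9];  Q = [1, 2, 3, 7] / [4, 5] / [6]
  Insert 5 (step 8): P = [2, 4, 5, 8] / [3, 6, 7] / [9];  Q = [1, 2, 3, 7] / [4, 5, 8] / [6]
  Insert 1 (step 9): P = [1, 4, 5, 8] / [2, 6, 7] / [3] / [9];  Q = [1, 2, 3, 7] / [4, 5, 8] / [6] / [9]
Final shape: (4, 3, 1, 1).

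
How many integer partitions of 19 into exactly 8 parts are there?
p(19, 8 parts) = 52

Partitions of n into exactly k parts are in bijection with partitions of n − k into at most k parts (subtract 1 from each part). So p(19, exactly 8) = p(11, parts ≤ 8). Computing via the recurrence p(m, j) = p(m, j−1) + p(m−j, j) gives 52.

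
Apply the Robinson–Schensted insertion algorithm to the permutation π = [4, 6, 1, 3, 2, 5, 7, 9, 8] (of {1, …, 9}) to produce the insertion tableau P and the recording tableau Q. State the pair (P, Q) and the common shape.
P = [1, 2, 5, 7, 8] / [3, 6, 9] / [4];  Q = [1, 2, 6, 7, 8] / [3, 4, 9] / [5];  common shape = (5, 3, 1)

Row-insert the values π_1, π_2, … into P one at a time, bumping the leftmost entry strictly greater than the inserted value down to the next row. The recording tableau Q records, in position (i, j), the step at which that cell was added to P.
  Insert 4 (step 1): P = [4];  Q = [1]
  Insert 6 (step 2): P = [4, 6];  Q = [1, 2]
  Insert 1 (step 3): P = [1, 6] / [4];  Q = [1, 2] / [3]
  Insert 3 (step 4): P = [1, 3] / [4, 6];  Q = [1, 2] / [3, 4]
  Insert 2 (step 5): P = [1, 2] / [3, 6] / [4];  Q = [1, 2] / [3, 4] / [5]
  Insert 5 (step 6): P = [1, 2, 5] / [3, 6] / [4];  Q = [1, 2, 6] / [3, 4] / [5]
  Insert 7 (step 7): P = [1, 2, 5, 7] / [3, 6] / [4];  Q = [1, 2, 6, 7] / [3, 4] / [5]
  Insert 9 (step 8): P = [1, 2, 5, 7, 9] / [3, 6] / [4];  Q = [1, 2, 6, 7, 8] / [3, 4] / [5]
  Insert 8 (step 9): P = [1, 2, 5, 7, 8] / [3, 6, 9] / [4];  Q = [1, 2, 6, 7, 8] / [3, 4, 9] / [5]
Final shape: (5, 3, 1).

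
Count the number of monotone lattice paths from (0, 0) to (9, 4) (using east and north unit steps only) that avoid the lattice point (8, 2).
Number of paths = 580

Total paths from (0, 0) to (9, 4): C(13, 9) = 715. Paths through (8, 2): (paths (0, 0) → (8, 2)) × (paths (8, 2) → (9, 4)) = C(10, 8) · C(3, 1) = 45 · 3 = 135. Avoidance count = 715 − 135 = 580.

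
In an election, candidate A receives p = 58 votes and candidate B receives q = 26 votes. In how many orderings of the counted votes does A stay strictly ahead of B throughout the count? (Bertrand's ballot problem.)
Strict-lead orderings = 1331876788623078523776

Total orderings of the 84 votes with 58 for A: C(84, 58) = 3496176570135581124912. By the Bertrand ballot formula (Cycle Lemma / reflection principle), the number of orderings in which A is strictly ahead of B throughout is (p − q)/(p + q) · C(p + q, p) = (58 − 26)/(58 + 26) · 3496176570135581124912 = 1331876788623078523776.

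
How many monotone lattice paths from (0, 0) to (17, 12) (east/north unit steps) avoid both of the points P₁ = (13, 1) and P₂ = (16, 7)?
Number of paths = 50412939

Inclusion–exclusion. Total paths: C(29, 17) = 51895935. Through P₁: C(14, 13)·C(15, 4) = 19110. Through P₂: C(23, 16)·C(6, 1) = 1470942. Since P₁ is strictly southwest of P₂, a monotone path through both must visit P₁ then P₂; paths through both = C(14, 13)·C(9, 3)·C(6, 1) = 7056. Avoid both = 51895935 − 19110 − 1470942 + 7056 = 50412939.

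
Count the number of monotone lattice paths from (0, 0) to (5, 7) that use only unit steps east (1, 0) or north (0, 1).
Number of paths = 792

A monotone lattice path from (0, 0) to (5, 7) consists of 5 east steps and 7 north steps in some order, so it is determined by which 5 of the 12 steps are east. The count is C(12, 5) = 792.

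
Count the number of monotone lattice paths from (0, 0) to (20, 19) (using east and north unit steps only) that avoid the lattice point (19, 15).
Number of paths = 59643426810

Total paths from (0, 0) to (20, 19): C(39, 20) = 68923264410. Paths through (19, 15): (paths (0, 0) → (19, 15)) × (paths (19, 15) → (20, 19)) = C(34, 19) · C(5, 1) = 1855967520 · 5 = 9279837600. Avoidance count = 68923264410 − 9279837600 = 59643426810.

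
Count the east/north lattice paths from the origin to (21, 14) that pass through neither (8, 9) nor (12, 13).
Number of paths = 2076685320

Inclusion–exclusion. Total paths: C(35, 21) = 2319959400. Through P₁: C(17, 8)·C(18, 13) = 208288080. Through P₂: C(25, 12)·C(10, 9) = 52003000. Since P₁ is strictly southwest of P₂, a monotone path through both must visit P₁ then P₂; paths through both = C(17, 8)·C(8, 4)·C(10, 9) = 17017000. Avoid both = 2319959400 − 208288080 − 52003000 + 17017000 = 2076685320.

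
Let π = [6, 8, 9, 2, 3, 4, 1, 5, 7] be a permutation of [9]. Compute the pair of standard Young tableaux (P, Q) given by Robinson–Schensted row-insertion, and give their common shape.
P = [1, 3, 4, 5, 7] / [2, 8, 9] / [6];  Q = [1, 2, 3, 8, 9] / [4, 5, 6] / [7];  common shape = (5, 3, 1)

Row-insert the values π_1, π_2, … into P one at a time, bumping the leftmost entry strictly greater than the inserted value down to the next row. The recording tableau Q records, in position (i, j), the step at which that cell was added to P.
  Insert 6 (step 1): P = [6];  Q = [1]
  Insert 8 (step 2): P = [6, 8];  Q = [1, 2]
  Insert 9 (step 3): P = [6, 8, 9];  Q = [1, 2, 3]
  Insert 2 (step 4): P = [2, 8, 9] / [6];  Q = [1, 2, 3] / [4]
  Insert 3 (step 5): P = [2, 3, 9] / [6, 8];  Q = [1, 2, 3] / [4, 5]
  Insert 4 (step 6): P = [2, 3, 4] / [6, 8, 9];  Q = [1, 2, 3] / [4, 5, 6]
  Insert 1 (step 7): P = [1, 3, 4] / [2, 8, 9] / [6];  Q = [1, 2, 3] / [4, 5, 6] / [7]
  Insert 5 (step 8): P = [1, 3, 4, 5] / [2, 8, 9] / [6];  Q = [1, 2, 3, 8] / [4, 5, 6] / [7]
  Insert 7 (step 9): P = [1, 3, 4, 5, 7] / [2, 8, 9] / [6];  Q = [1, 2, 3, 8, 9] / [4, 5, 6] / [7]
Final shape: (5, 3, 1).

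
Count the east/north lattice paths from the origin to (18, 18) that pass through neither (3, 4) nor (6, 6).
Number of paths = 4808393156

Inclusion–exclusion. Total paths: C(36, 18) = 9075135300. Through P₁: C(7, 3)·C(29, 15) = 2714556600. Through P₂: C(12, 6)·C(24, 12) = 2498640144. Since P₁ is strictly southwest of P₂, a monotone path through both must visit P₁ then P₂; paths through both = C(7, 3)·C(5, 3)·C(24, 12) = 946454600. Avoid both = 9075135300 − 2714556600 − 2498640144 + 946454600 = 4808393156.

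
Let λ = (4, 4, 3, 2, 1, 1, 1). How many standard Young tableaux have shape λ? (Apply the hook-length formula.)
# SYT of shape (4, 4, 3, 2, 1, 1, 1) = 512512

Hook-length formula: f^λ = n! / Π hook(c), product over all cells c of the Young diagram. For λ = (4, 4, 3, 2, 1, 1, 1), n = 16 boxes. Hook lengths by row (left-to-right, top-to-bottom): [10, 6, 4, 2]; [9, 5, 3, 1]; [7, 3, 1]; [5, 1]; [3]; [2]; [1]. Product of hooks = 40824000. So f^λ = 16! / 40824000 = 20922789888000 / 40824000 = 512512.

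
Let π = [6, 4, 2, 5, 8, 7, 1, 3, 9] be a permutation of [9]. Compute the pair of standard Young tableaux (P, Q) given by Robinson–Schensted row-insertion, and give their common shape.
P = [1, 3, 7, 9] / [2, 5] / [4, 8] / [6];  Q = [1, 4, 5, 9] / [2, 6] / [3, 8] / [7];  common shape = (4, 2, 2, 1)

Row-insert the values π_1, π_2, … into P one at a time, bumping the leftmost entry strictly greater than the inserted value down to the next row. The recording tableau Q records, in position (i, j), the step at which that cell was added to P.
  Insert 6 (step 1): P = [6];  Q = [1]
  Insert 4 (step 2): P = [4] / [6];  Q = [1] / [2]
  Insert 2 (step 3): P = [2] / [4] / [6];  Q = [1] / [2] / [3]
  Insert 5 (step 4): P = [2, 5] / [4] / [6];  Q = [1, 4] / [2] / [3]
  Insert 8 (step 5): P = [2, 5, 8] / [4] / [6];  Q = [1, 4, 5] / [2] / [3]
  Insert 7 (step 6): P = [2, 5, 7] / [4, 8] / [6];  Q = [1, 4, 5] / [2, 6] / [3]
  Insert 1 (step 7): P = [1, 5, 7] / [2, 8] / [4] / [6];  Q = [1, 4, 5] / [2, 6] / [3] / [7]
  Insert 3 (step 8): P = [1, 3, 7] / [2, 5] / [4, 8] / [6];  Q = [1, 4, 5] / [2, 6] / [3, 8] / [7]
  Insert 9 (step 9): P = [1, 3, 7, 9] / [2, 5] / [4, 8] / [6];  Q = [1, 4, 5, 9] / [2, 6] / [3, 8] / [7]
Final shape: (4, 2, 2, 1).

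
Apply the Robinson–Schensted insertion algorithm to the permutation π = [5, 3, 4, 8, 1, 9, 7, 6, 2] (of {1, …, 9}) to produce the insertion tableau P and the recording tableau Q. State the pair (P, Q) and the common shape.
P = [1, 2, 6, 9] / [3, 4] / [5, 7] / [8];  Q = [1, 3, 4, 6] / [2, 7] / [5, 8] / [9];  common shape = (4, 2, 2, 1)

Row-insert the values π_1, π_2, … into P one at a time, bumping the leftmost entry strictly greater than the inserted value down to the next row. The recording tableau Q records, in position (i, j), the step at which that cell was added to P.
  Insert 5 (step 1): P = [5];  Q = [1]
  Insert 3 (step 2): P = [3] / [5];  Q = [1] / [2]
  Insert 4 (step 3): P = [3, 4] / [5];  Q = [1, 3] / [2]
  Insert 8 (step 4): P = [3, 4, 8] / [5];  Q = [1, 3, 4] / [2]
  Insert 1 (step 5): P = [1, 4, 8] / [3] / [5];  Q = [1, 3, 4] / [2] / [5]
  Insert 9 (step 6): P = [1, 4, 8, 9] / [3] / [5];  Q = [1, 3, 4, 6] / [2] / [5]
  Insert 7 (step 7): P = [1, 4, 7, 9] / [3, 8] / [5];  Q = [1, 3, 4, 6] / [2, 7] / [5]
  Insert 6 (step 8): P = [1, 4, 6, 9] / [3, 7] / [5, 8];  Q = [1, 3, 4, 6] / [2, 7] / [5, 8]
  Insert 2 (step 9): P = [1, 2, 6, 9] / [3, 4] / [5, 7] / [8];  Q = [1, 3, 4, 6] / [2, 7] / [5, 8] / [9]
Final shape: (4, 2, 2, 1).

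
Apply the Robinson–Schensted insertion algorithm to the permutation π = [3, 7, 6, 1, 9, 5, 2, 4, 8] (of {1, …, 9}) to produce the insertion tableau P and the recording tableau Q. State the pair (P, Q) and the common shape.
P = [1, 2, 4, 8] / [3, 5, 9] / [6] / [7];  Q = [1, 2, 5, 9] / [3, 6, 8] / [4] / [7];  common shape = (4, 3, 1, 1)

Row-insert the values π_1, π_2, … into P one at a time, bumping the leftmost entry strictly greater than the inserted value down to the next row. The recording tableau Q records, in position (i, j), the step at which that cell was added to P.
  Insert 3 (step 1): P = [3];  Q = [1]
  Insert 7 (step 2): P = [3, 7];  Q = [1, 2]
  Insert 6 (step 3): P = [3, 6] / [7];  Q = [1, 2] / [3]
  Insert 1 (step 4): P = [1, 6] / [3] / [7];  Q = [1, 2] / [3] / [4]
  Insert 9 (step 5): P = [1, 6, 9] / [3] / [7];  Q = [1, 2, 5] / [3] / [4]
  Insert 5 (step 6): P = [1, 5, 9] / [3, 6] / [7];  Q = [1, 2, 5] / [3, 6] / [4]
  Insert 2 (step 7): P = [1, 2, 9] / [3, 5] / [6] / [7];  Q = [1, 2, 5] / [3, 6] / [4] / [7]
  Insert 4 (step 8): P = [1, 2, 4] / [3, 5, 9] / [6] / [7];  Q = [1, 2, 5] / [3, 6, 8] / [4] / [7]
  Insert 8 (step 9): P = [1, 2, 4, 8] / [3, 5, 9] / [6] / [7];  Q = [1, 2, 5, 9] / [3, 6, 8] / [4] / [7]
Final shape: (4, 3, 1, 1).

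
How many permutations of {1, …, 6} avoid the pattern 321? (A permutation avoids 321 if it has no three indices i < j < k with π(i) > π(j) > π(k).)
C_6 = 132

These 321-avoiding permutations are counted by the Catalan number C_n = (1/(n + 1)) · C(2n, n). For n = 6: C_6 = (1/7) · C(12, 6) = 924/7 = 132.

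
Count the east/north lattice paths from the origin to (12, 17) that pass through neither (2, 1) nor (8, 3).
Number of paths = 35712870

Inclusion–exclusion. Total paths: C(29, 12) = 51895935. Through P₁: C(3, 2)·C(26, 10) = 15935205. Through P₂: C(11, 8)·C(18, 4) = 504900. Since P₁ is strictly southwest of P₂, a monotone path through both must visit P₁ then P₂; paths through both = C(3, 2)·C(8, 6)·C(18, 4) = 257040. Avoid both = 51895935 − 15935205 − 504900 + 257040 = 35712870.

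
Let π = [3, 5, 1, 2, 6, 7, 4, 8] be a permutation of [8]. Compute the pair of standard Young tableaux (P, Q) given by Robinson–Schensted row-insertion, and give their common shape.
P = [1, 2, 4, 7, 8] / [3, 5, 6];  Q = [1, 2, 5, 6, 8] / [3, 4, 7];  common shape = (5, 3)

Row-insert the values π_1, π_2, … into P one at a time, bumping the leftmost entry strictly greater than the inserted value down to the next row. The recording tableau Q records, in position (i, j), the step at which that cell was added to P.
  Insert 3 (step 1): P = [3];  Q = [1]
  Insert 5 (step 2): P = [3, 5];  Q = [1, 2]
  Insert 1 (step 3): P = [1, 5] / [3];  Q = [1, 2] / [3]
  Insert 2 (step 4): P = [1, 2] / [3, 5];  Q = [1, 2] / [3, 4]
  Insert 6 (step 5): P = [1, 2, 6] / [3, 5];  Q = [1, 2, 5] / [3, 4]
  Insert 7 (step 6): P = [1, 2, 6, 7] / [3, 5];  Q = [1, 2, 5, 6] / [3, 4]
  Insert 4 (step 7): P = [1, 2, 4, 7] / [3, 5, 6];  Q = [1, 2, 5, 6] / [3, 4, 7]
  Insert 8 (step 8): P = [1, 2, 4, 7, 8] / [3, 5, 6];  Q = [1, 2, 5, 6, 8] / [3, 4, 7]
Final shape: (5, 3).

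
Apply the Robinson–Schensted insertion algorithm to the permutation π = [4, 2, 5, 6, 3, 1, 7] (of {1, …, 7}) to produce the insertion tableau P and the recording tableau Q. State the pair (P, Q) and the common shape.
P = [1, 3, 6, 7] / [2, 5] / [4];  Q = [1, 3, 4, 7] / [2, 5] / [6];  common shape = (4, 2, 1)

Row-insert the values π_1, π_2, … into P one at a time, bumping the leftmost entry strictly greater than the inserted value down to the next row. The recording tableau Q records, in position (i, j), the step at which that cell was added to P.
  Insert 4 (step 1): P = [4];  Q = [1]
  Insert 2 (step 2): P = [2] / [4];  Q = [1] / [2]
  Insert 5 (step 3): P = [2, 5] / [4];  Q = [1, 3] / [2]
  Insert 6 (step 4): P = [2, 5, 6] / [4];  Q = [1, 3, 4] / [2]
  Insert 3 (step 5): P = [2, 3, 6] / [4, 5];  Q = [1, 3, 4] / [2, 5]
  Insert 1 (step 6): P = [1, 3, 6] / [2, 5] / [4];  Q = [1, 3, 4] / [2, 5] / [6]
  Insert 7 (step 7): P = [1, 3, 6, 7] / [2, 5] / [4];  Q = [1, 3, 4, 7] / [2, 5] / [6]
Final shape: (4, 2, 1).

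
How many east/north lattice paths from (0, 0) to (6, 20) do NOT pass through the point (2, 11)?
Number of paths = 174460

Total paths from (0, 0) to (6, 20): C(26, 6) = 230230. Paths through (2, 11): (paths (0, 0) → (2, 11)) × (paths (2, 11) → (6, 20)) = C(13, 2) · C(13, 4) = 78 · 715 = 55770. Avoidance count = 230230 − 55770 = 174460.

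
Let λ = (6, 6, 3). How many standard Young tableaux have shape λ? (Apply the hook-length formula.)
# SYT of shape (6, 6, 3) = 21450

Hook-length formula: f^λ = n! / Π hook(c), product over all cells c of the Young diagram. For λ = (6, 6, 3), n = 15 boxes. Hook lengths by row (left-to-right, top-to-bottom): [8, 7, 6, 4, 3, 2]; [7, 6, 5, 3, 2, 1]; [3, 2, 1]. Product of hooks = 60963840. So f^λ = 15! / 60963840 = 1307674368000 / 60963840 = 21450.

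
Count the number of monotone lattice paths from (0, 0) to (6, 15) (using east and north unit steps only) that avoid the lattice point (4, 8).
Number of paths = 36444

Total paths from (0, 0) to (6, 15): C(21, 6) = 54264. Paths through (4, 8): (paths (0, 0) → (4, 8)) × (paths (4, 8) → (6, 15)) = C(12, 4) · C(9, 2) = 495 · 36 = 17820. Avoidance count = 54264 − 17820 = 36444.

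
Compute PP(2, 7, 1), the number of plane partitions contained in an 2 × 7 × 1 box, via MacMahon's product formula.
PP(2, 7, 1) = 36

Evaluate the triple product over i = 1..2, j = 1..7, k = 1..1. The factors are (2/1) · (3/2) · (4/3) · (5/4) · (6/5) · (7/6) · (8/7) · (3/2) · … (14 factors total). The numerators and denominators telescope so the product is an integer; carrying out the multiplication exactly gives PP(2, 7, 1) = 36.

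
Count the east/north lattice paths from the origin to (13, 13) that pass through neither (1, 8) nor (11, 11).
Number of paths = 6127760

Inclusion–exclusion. Total paths: C(26, 13) = 10400600. Through P₁: C(9, 1)·C(17, 12) = 55692. Through P₂: C(22, 11)·C(4, 2) = 4232592. Since P₁ is strictly southwest of P₂, a monotone path through both must visit P₁ then P₂; paths through both = C(9, 1)·C(13, 10)·C(4, 2) = 15444. Avoid both = 10400600 − 55692 − 4232592 + 15444 = 6127760.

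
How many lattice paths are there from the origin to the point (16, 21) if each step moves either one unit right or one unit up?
Number of paths = 12875774670

A monotone lattice path from (0, 0) to (16, 21) consists of 16 east steps and 21 north steps in some order, so it is determined by which 16 of the 37 steps are east. The count is C(37, 16) = 12875774670.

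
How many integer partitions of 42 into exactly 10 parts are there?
p(42, 10 parts) = 5013

Partitions of n into exactly k parts are in bijection with partitions of n − k into at most k parts (subtract 1 from each part). So p(42, exactly 10) = p(32, parts ≤ 10). Computing via the recurrence p(m, j) = p(m, j−1) + p(m−j, j) gives 5013.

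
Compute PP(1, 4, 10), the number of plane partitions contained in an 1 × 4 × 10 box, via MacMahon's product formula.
PP(1, 4, 10) = 1001

Evaluate the triple product over i = 1..1, j = 1..4, k = 1..10. The factors are (2/1) · (3/2) · (4/3) · (5/4) · (6/5) · (7/6) · (8/7) · (9/8) · … (40 factors total). The numerators and denominators telescope so the product is an integer; carrying out the multiplication exactly gives PP(1, 4, 10) = 1001.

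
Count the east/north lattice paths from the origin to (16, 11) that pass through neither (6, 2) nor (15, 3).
Number of paths = 10446487

Inclusion–exclusion. Total paths: C(27, 16) = 13037895. Through P₁: C(8, 6)·C(19, 10) = 2586584. Through P₂: C(18, 15)·C(9, 1) = 7344. Since P₁ is strictly southwest of P₂, a monotone path through both must visit P₁ then P₂; paths through both = C(8, 6)·C(10, 9)·C(9, 1) = 2520. Avoid both = 13037895 − 2586584 − 7344 + 2520 = 10446487.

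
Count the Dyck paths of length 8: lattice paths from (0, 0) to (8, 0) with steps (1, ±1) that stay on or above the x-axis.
C_4 = 14

These Dyck paths are counted by the Catalan number C_n = (1/(n + 1)) · C(2n, n). For n = 4: C_4 = (1/5) · C(8, 4) = 70/5 = 14.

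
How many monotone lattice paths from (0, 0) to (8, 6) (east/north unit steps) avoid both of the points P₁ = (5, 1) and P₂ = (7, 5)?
Number of paths = 1263

Inclusion–exclusion. Total paths: C(14, 8) = 3003. Through P₁: C(6, 5)·C(8, 3) = 336. Through P₂: C(12, 7)·C(2, 1) = 1584. Since P₁ is strictly southwest of P₂, a monotone path through both must visit P₁ then P₂; paths through both = C(6, 5)·C(6, 2)·C(2, 1) = 180. Avoid both = 3003 − 336 − 1584 + 180 = 1263.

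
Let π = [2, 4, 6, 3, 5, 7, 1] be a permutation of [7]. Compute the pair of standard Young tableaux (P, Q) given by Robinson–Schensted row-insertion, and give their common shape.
P = [1, 3, 5, 7] / [2, 6] / [4];  Q = [1, 2, 3, 6] / [4, 5] / [7];  common shape = (4, 2, 1)

Row-insert the values π_1, π_2, … into P one at a time, bumping the leftmost entry strictly greater than the inserted value down to the next row. The recording tableau Q records, in position (i, j), the step at which that cell was added to P.
  Insert 2 (step 1): P = [2];  Q = [1]
  Insert 4 (step 2): P = [2, 4];  Q = [1, 2]
  Insert 6 (step 3): P = [2, 4, 6];  Q = [1, 2, 3]
  Insert 3 (step 4): P = [2, 3, 6] / [4];  Q = [1, 2, 3] / [4]
  Insert 5 (step 5): P = [2, 3, 5] / [4, 6];  Q = [1, 2, 3] / [4, 5]
  Insert 7 (step 6): P = [2, 3, 5, 7] / [4, 6];  Q = [1, 2, 3, 6] / [4, 5]
  Insert 1 (step 7): P = [1, 3, 5, 7] / [2, 6] / [4];  Q = [1, 2, 3, 6] / [4, 5] / [7]
Final shape: (4, 2, 1).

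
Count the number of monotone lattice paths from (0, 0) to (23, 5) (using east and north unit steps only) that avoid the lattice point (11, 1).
Number of paths = 76440

Total paths from (0, 0) to (23, 5): C(28, 23) = 98280. Paths through (11, 1): (paths (0, 0) → (11, 1)) × (paths (11, 1) → (23, 5)) = C(12, 11) · C(16, 12) = 12 · 1820 = 21840. Avoidance count = 98280 − 21840 = 76440.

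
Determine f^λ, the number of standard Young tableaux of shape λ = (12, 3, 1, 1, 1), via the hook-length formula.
# SYT of shape (12, 3, 1, 1, 1) = 116025

Hook-length formula: f^λ = n! / Π hook(c), product over all cells c of the Young diagram. For λ = (12, 3, 1, 1, 1), n = 18 boxes. Hook lengths by row (left-to-right, top-to-bottom): [16, 12, 11, 9, 8, 7, 6, 5, 4, 3, 2, 1]; [6, 2, 1]; [3]; [2]; [1]. Product of hooks = 55180984320. So f^λ = 18! / 55180984320 = 6402373705728000 / 55180984320 = 116025.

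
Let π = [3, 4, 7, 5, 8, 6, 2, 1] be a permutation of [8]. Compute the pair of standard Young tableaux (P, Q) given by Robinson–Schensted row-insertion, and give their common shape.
P = [1, 4, 5, 6] / [2, 8] / [3] / [7];  Q = [1, 2, 3, 5] / [4, 6] / [7] / [8];  common shape = (4, 2, 1, 1)

Row-insert the values π_1, π_2, … into P one at a time, bumping the leftmost entry strictly greater than the inserted value down to the next row. The recording tableau Q records, in position (i, j), the step at which that cell was added to P.
  Insert 3 (step 1): P = [3];  Q = [1]
  Insert 4 (step 2): P = [3, 4];  Q = [1, 2]
  Insert 7 (step 3): P = [3, 4, 7];  Q = [1, 2, 3]
  Insert 5 (step 4): P = [3, 4, 5] / [7];  Q = [1, 2, 3] / [4]
  Insert 8 (step 5): P = [3, 4, 5, 8] / [7];  Q = [1, 2, 3, 5] / [4]
  Insert 6 (step 6): P = [3, 4, 5, 6] / [7, 8];  Q = [1, 2, 3, 5] / [4, 6]
  Insert 2 (step 7): P = [2, 4, 5, 6] / [3, 8] / [7];  Q = [1, 2, 3, 5] / [4, 6] / [7]
  Insert 1 (step 8): P = [1, 4, 5, 6] / [2, 8] / [3] / [7];  Q = [1, 2, 3, 5] / [4, 6] / [7] / [8]
Final shape: (4, 2, 1, 1).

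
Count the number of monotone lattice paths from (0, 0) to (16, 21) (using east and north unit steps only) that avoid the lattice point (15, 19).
Number of paths = 7307872110

Total paths from (0, 0) to (16, 21): C(37, 16) = 12875774670. Paths through (15, 19): (paths (0, 0) → (15, 19)) × (paths (15, 19) → (16, 21)) = C(34, 15) · C(3, 1) = 1855967520 · 3 = 5567902560. Avoidance count = 12875774670 − 5567902560 = 7307872110.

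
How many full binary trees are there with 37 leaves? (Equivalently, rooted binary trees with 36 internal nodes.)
C_36 = 11959798385860453492

These full binary trees are counted by the Catalan number C_n = (1/(n + 1)) · C(2n, n). For n = 36: C_36 = (1/37) · C(72, 36) = 442512540276836779204/37 = 11959798385860453492.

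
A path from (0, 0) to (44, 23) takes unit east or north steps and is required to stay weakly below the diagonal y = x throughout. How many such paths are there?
Number of paths = 259456994787550560

By the reflection principle (André's argument), the number of monotone paths to (44, 23) with n ≤ m that never go above y = x is C(67, 44) − C(67, 45) = 530707489338171600 − 271250494550621040 = 259456994787550560.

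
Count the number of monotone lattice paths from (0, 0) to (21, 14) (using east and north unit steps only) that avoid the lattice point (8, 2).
Number of paths = 2085945900

Total paths from (0, 0) to (21, 14): C(35, 21) = 2319959400. Paths through (8, 2): (paths (0, 0) → (8, 2)) × (paths (8, 2) → (21, 14)) = C(10, 8) · C(25, 13) = 45 · 5200300 = 234013500. Avoidance count = 2319959400 − 234013500 = 2085945900.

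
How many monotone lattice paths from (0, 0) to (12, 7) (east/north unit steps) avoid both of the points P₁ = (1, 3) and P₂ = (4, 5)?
Number of paths = 41058

Inclusion–exclusion. Total paths: C(19, 12) = 50388. Through P₁: C(4, 1)·C(15, 11) = 5460. Through P₂: C(9, 4)·C(10, 8) = 5670. Since P₁ is strictly southwest of P₂, a monotone path through both must visit P₁ then P₂; paths through both = C(4, 1)·C(5, 3)·C(10, 8) = 1800. Avoid both = 50388 − 5460 − 5670 + 1800 = 41058.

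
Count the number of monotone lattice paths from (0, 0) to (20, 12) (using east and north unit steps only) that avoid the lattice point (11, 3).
Number of paths = 208095160

Total paths from (0, 0) to (20, 12): C(32, 20) = 225792840. Paths through (11, 3): (paths (0, 0) → (11, 3)) × (paths (11, 3) → (20, 12)) = C(14, 11) · C(18, 9) = 364 · 48620 = 17697680. Avoidance count = 225792840 − 17697680 = 208095160.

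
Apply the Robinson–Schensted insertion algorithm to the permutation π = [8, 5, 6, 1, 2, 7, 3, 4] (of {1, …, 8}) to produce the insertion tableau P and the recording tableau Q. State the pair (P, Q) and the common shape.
P = [1, 2, 3, 4] / [5, 6, 7] / [8];  Q = [1, 3, 6, 8] / [2, 5, 7] / [4];  common shape = (4, 3, 1)

Row-insert the values π_1, π_2, … into P one at a time, bumping the leftmost entry strictly greater than the inserted value down to the next row. The recording tableau Q records, in position (i, j), the step at which that cell was added to P.
  Insert 8 (step 1): P = [8];  Q = [1]
  Insert 5 (step 2): P = [5] / [8];  Q = [1] / [2]
  Insert 6 (step 3): P = [5, 6] / [8];  Q = [1, 3] / [2]
  Insert 1 (step 4): P = [1, 6] / [5] / [8];  Q = [1, 3] / [2] / [4]
  Insert 2 (step 5): P = [1, 2] / [5, 6] / [8];  Q = [1, 3] / [2, 5] / [4]
  Insert 7 (step 6): P = [1, 2, 7] / [5, 6] / [8];  Q = [1, 3, 6] / [2, 5] / [4]
  Insert 3 (step 7): P = [1, 2, 3] / [5, 6, 7] / [8];  Q = [1, 3, 6] / [2, 5, 7] / [4]
  Insert 4 (step 8): P = [1, 2, 3, 4] / [5, 6, 7] / [8];  Q = [1, 3, 6, 8] / [2, 5, 7] / [4]
Final shape: (4, 3, 1).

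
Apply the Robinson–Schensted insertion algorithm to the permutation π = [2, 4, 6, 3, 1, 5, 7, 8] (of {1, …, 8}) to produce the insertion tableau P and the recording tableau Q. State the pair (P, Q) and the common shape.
P = [1, 3, 5, 7, 8] / [2, 6] / [4];  Q = [1, 2, 3, 7, 8] / [4, 6] / [5];  common shape = (5, 2, 1)

Row-insert the values π_1, π_2, … into P one at a time, bumping the leftmost entry strictly greater than the inserted value down to the next row. The recording tableau Q records, in position (i, j), the step at which that cell was added to P.
  Insert 2 (step 1): P = [2];  Q = [1]
  Insert 4 (step 2): P = [2, 4];  Q = [1, 2]
  Insert 6 (step 3): P = [2, 4, 6];  Q = [1, 2, 3]
  Insert 3 (step 4): P = [2, 3, 6] / [4];  Q = [1, 2, 3] / [4]
  Insert 1 (step 5): P = [1, 3, 6] / [2] / [4];  Q = [1, 2, 3] / [4] / [5]
  Insert 5 (step 6): P = [1, 3, 5] / [2, 6] / [4];  Q = [1, 2, 3] / [4, 6] / [5]
  Insert 7 (step 7): P = [1, 3, 5, 7] / [2, 6] / [4];  Q = [1, 2, 3, 7] / [4, 6] / [5]
  Insert 8 (step 8): P = [1, 3, 5, 7, 8] / [2, 6] / [4];  Q = [1, 2, 3, 7, 8] / [4, 6] / [5]
Final shape: (5, 2, 1).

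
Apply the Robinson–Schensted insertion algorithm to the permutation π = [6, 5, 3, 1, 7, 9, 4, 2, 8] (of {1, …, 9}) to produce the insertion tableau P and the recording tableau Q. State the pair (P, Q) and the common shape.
P = [1, 2, 8] / [3, 4, 9] / [5, 7] / [6];  Q = [1, 5, 6] / [2, 7, 9] / [3, 8] / [4];  common shape = (3, 3, 2, 1)

Row-insert the values π_1, π_2, … into P one at a time, bumping the leftmost entry strictly greater than the inserted value down to the next row. The recording tableau Q records, in position (i, j), the step at which that cell was added to P.
  Insert 6 (step 1): P = [6];  Q = [1]
  Insert 5 (step 2): P = [5] / [6];  Q = [1] / [2]
  Insert 3 (step 3): P = [3] / [5] / [6];  Q = [1] / [2] / [3]
  Insert 1 (step 4): P = [1] / [3] / [5] / [6];  Q = [1] / [2] / [3] / [4]
  Insert 7 (step 5): P = [1, 7] / [3] / [5] / [6];  Q = [1, 5] / [2] / [3] / [4]
  Insert 9 (step 6): P = [1, 7, 9] / [3] / [5] / [6];  Q = [1, 5, 6] / [2] / [3] / [4]
  Insert 4 (step 7): P = [1, 4, 9] / [3, 7] / [5] / [6];  Q = [1, 5, 6] / [2, 7] / [3] / [4]
  Insert 2 (step 8): P = [1, 2, 9] / [3, 4] / [5, 7] / [6];  Q = [1, 5, 6] / [2, 7] / [3, 8] / [4]
  Insert 8 (step 9): P = [1, 2, 8] / [3, 4, 9] / [5, 7] / [6];  Q = [1, 5, 6] / [2, 7, 9] / [3, 8] / [4]
Final shape: (3, 3, 2, 1).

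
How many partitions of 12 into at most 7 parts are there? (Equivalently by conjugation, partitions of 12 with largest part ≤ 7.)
p(12, parts ≤ 7) = 65

Partitions of 12 with all parts ≤ 7: 7+5, 7+4+1, 7+3+2, 7+3+1+1, 7+2+2+1, 7+2+1+1+1, 7+1+1+1+1+1, 6+6, 6+5+1, 6+4+2, 6+4+1+1, 6+3+3, 6+3+2+1, 6+3+1+1+1, 6+2+2+2, 6+2+2+1+1, 6+2+1+1+1+1, 6+1+1+1+1+1+1, 5+5+2, 5+5+1+1, 5+4+3, 5+4+2+1, 5+4+1+1+1, 5+3+3+1, 5+3+2+2, 5+3+2+1+1, 5+3+1+1+1+1, 5+2+2+2+1, 5+2+2+1+1+1, 5+2+1+1+1+1+1, … (65 total). Count = 65.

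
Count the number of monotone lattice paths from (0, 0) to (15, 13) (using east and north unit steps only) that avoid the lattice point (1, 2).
Number of paths = 24069960

Total paths from (0, 0) to (15, 13): C(28, 15) = 37442160. Paths through (1, 2): (paths (0, 0) → (1, 2)) × (paths (1, 2) → (15, 13)) = C(3, 1) · C(25, 14) = 3 · 4457400 = 13372200. Avoidance count = 37442160 − 13372200 = 24069960.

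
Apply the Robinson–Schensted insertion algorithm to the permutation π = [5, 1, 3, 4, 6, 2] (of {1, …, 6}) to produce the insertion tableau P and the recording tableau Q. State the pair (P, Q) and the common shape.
P = [1, 2, 4, 6] / [3] / [5];  Q = [1, 3, 4, 5] / [2] / [6];  common shape = (4, 1, 1)

Row-insert the values π_1, π_2, … into P one at a time, bumping the leftmost entry strictly greater than the inserted value down to the next row. The recording tableau Q records, in position (i, j), the step at which that cell was added to P.
  Insert 5 (step 1): P = [5];  Q = [1]
  Insert 1 (step 2): P = [1] / [5];  Q = [1] / [2]
  Insert 3 (step 3): P = [1, 3] / [5];  Q = [1, 3] / [2]
  Insert 4 (step 4): P = [1, 3, 4] / [5];  Q = [1, 3, 4] / [2]
  Insert 6 (step 5): P = [1, 3, 4, 6] / [5];  Q = [1, 3, 4, 5] / [2]
  Insert 2 (step 6): P = [1, 2, 4, 6] / [3] / [5];  Q = [1, 3, 4, 5] / [2] / [6]
Final shape: (4, 1, 1).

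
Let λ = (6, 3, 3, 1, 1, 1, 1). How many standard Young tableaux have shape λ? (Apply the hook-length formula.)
# SYT of shape (6, 3, 3, 1, 1, 1, 1) = 429000

Hook-length formula: f^λ = n! / Π hook(c), product over all cells c of the Young diagram. For λ = (6, 3, 3, 1, 1, 1, 1), n = 16 boxes. Hook lengths by row (left-to-right, top-to-bottom): [12, 7, 6, 3, 2, 1]; [8, 3, 2]; [7, 2, 1]; [4]; [3]; [2]; [1]. Product of hooks = 48771072. So f^λ = 16! / 48771072 = 20922789888000 / 48771072 = 429000.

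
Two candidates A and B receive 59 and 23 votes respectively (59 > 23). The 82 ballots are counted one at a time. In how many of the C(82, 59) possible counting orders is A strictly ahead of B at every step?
Strict-lead orderings = 58209948451105027200

Total orderings of the 82 votes with 59 for A: C(82, 59) = 132589327027517006400. By the Bertrand ballot formula (Cycle Lemma / reflection principle), the number of orderings in which A is strictly ahead of B throughout is (p − q)/(p + q) · C(p + q, p) = (59 − 23)/(59 + 23) · 132589327027517006400 = 58209948451105027200.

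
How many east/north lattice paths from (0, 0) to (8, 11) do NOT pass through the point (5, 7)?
Number of paths = 47862

Total paths from (0, 0) to (8, 11): C(19, 8) = 75582. Paths through (5, 7): (paths (0, 0) → (5, 7)) × (paths (5, 7) → (8, 11)) = C(12, 5) · C(7, 3) = 792 · 35 = 27720. Avoidance count = 75582 − 27720 = 47862.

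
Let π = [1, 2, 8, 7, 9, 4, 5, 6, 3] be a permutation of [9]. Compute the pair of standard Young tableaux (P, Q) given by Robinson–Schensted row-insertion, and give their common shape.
P = [1, 2, 3, 5, 6] / [4, 9] / [7] / [8];  Q = [1, 2, 3, 5, 8] / [4, 7] / [6] / [9];  common shape = (5, 2, 1, 1)

Row-insert the values π_1, π_2, … into P one at a time, bumping the leftmost entry strictly greater than the inserted value down to the next row. The recording tableau Q records, in position (i, j), the step at which that cell was added to P.
  Insert 1 (step 1): P = [1];  Q = [1]
  Insert 2 (step 2): P = [1, 2];  Q = [1, 2]
  Insert 8 (step 3): P = [1, 2, 8];  Q = [1, 2, 3]
  Insert 7 (step 4): P = [1, 2, 7] / [8];  Q = [1, 2, 3] / [4]
  Insert 9 (step 5): P = [1, 2, 7, 9] / [8];  Q = [1, 2, 3, 5] / [4]
  Insert 4 (step 6): P = [1, 2, 4, 9] / [7] / [8];  Q = [1, 2, 3, 5] / [4] / [6]
  Insert 5 (step 7): P = [1, 2, 4, 5] / [7, 9] / [8];  Q = [1, 2, 3, 5] / [4, 7] / [6]
  Insert 6 (step 8): P = [1, 2, 4, 5, 6] / [7, 9] / [8];  Q = [1, 2, 3, 5, 8] / [4, 7] / [6]
  Insert 3 (step 9): P = [1, 2, 3, 5, 6] / [4, 9] / [7] / [8];  Q = [1, 2, 3, 5, 8] / [4, 7] / [6] / [9]
Final shape: (5, 2, 1, 1).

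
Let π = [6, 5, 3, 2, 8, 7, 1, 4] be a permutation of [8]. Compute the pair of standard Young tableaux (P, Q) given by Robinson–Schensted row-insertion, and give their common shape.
P = [1, 4] / [2, 7] / [3, 8] / [5] / [6];  Q = [1, 5] / [2, 6] / [3, 8] / [4] / [7];  common shape = (2, 2, 2, 1, 1)

Row-insert the values π_1, π_2, … into P one at a time, bumping the leftmost entry strictly greater than the inserted value down to the next row. The recording tableau Q records, in position (i, j), the step at which that cell was added to P.
  Insert 6 (step 1): P = [6];  Q = [1]
  Insert 5 (step 2): P = [5] / [6];  Q = [1] / [2]
  Insert 3 (step 3): P = [3] / [5] / [6];  Q = [1] / [2] / [3]
  Insert 2 (step 4): P = [2] / [3] / [5] / [6];  Q = [1] / [2] / [3] / [4]
  Insert 8 (step 5): P = [2, 8] / [3] / [5] / [6];  Q = [1, 5] / [2] / [3] / [4]
  Insert 7 (step 6): P = [2, 7] / [3, 8] / [5] / [6];  Q = [1, 5] / [2, 6] / [3] / [4]
  Insert 1 (step 7): P = [1, 7] / [2, 8] / [3] / [5] / [6];  Q = [1, 5] / [2, 6] / [3] / [4] / [7]
  Insert 4 (step 8): P = [1, 4] / [2, 7] / [3, 8] / [5] / [6];  Q = [1, 5] / [2, 6] / [3, 8] / [4] / [7]
Final shape: (2, 2, 2, 1, 1).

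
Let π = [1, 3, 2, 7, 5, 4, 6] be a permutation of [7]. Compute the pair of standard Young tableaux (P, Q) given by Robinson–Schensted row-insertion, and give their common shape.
P = [1, 2, 4, 6] / [3, 5] / [7];  Q = [1, 2, 4, 7] / [3, 5] / [6];  common shape = (4, 2, 1)

Row-insert the values π_1, π_2, … into P one at a time, bumping the leftmost entry strictly greater than the inserted value down to the next row. The recording tableau Q records, in position (i, j), the step at which that cell was added to P.
  Insert 1 (step 1): P = [1];  Q = [1]
  Insert 3 (step 2): P = [1, 3];  Q = [1, 2]
  Insert 2 (step 3): P = [1, 2] / [3];  Q = [1, 2] / [3]
  Insert 7 (step 4): P = [1, 2, 7] / [3];  Q = [1, 2, 4] / [3]
  Insert 5 (step 5): P = [1, 2, 5] / [3, 7];  Q = [1, 2, 4] / [3, 5]
  Insert 4 (step 6): P = [1, 2, 4] / [3, 5] / [7];  Q = [1, 2, 4] / [3, 5] / [6]
  Insert 6 (step 7): P = [1, 2, 4, 6] / [3, 5] / [7];  Q = [1, 2, 4, 7] / [3, 5] / [6]
Final shape: (4, 2, 1).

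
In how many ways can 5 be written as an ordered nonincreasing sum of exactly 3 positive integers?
p(5, 3 parts) = 2

Partitions of n into exactly k parts ↔ partitions of n − k into at most k parts (subtract 1 from each part). For n = 5, k = 3, the partitions are: 3+1+1, 2+2+1. Count = 2.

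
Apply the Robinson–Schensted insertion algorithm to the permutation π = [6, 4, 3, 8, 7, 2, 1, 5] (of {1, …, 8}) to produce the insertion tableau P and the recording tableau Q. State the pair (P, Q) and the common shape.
P = [1, 5] / [2, 7] / [3, 8] / [4] / [6];  Q = [1, 4] / [2, 5] / [3, 8] / [6] / [7];  common shape = (2, 2, 2, 1, 1)

Row-insert the values π_1, π_2, … into P one at a time, bumping the leftmost entry strictly greater than the inserted value down to the next row. The recording tableau Q records, in position (i, j), the step at which that cell was added to P.
  Insert 6 (step 1): P = [6];  Q = [1]
  Insert 4 (step 2): P = [4] / [6];  Q = [1] / [2]
  Insert 3 (step 3): P = [3] / [4] / [6];  Q = [1] / [2] / [3]
  Insert 8 (step 4): P = [3, 8] / [4] / [6];  Q = [1, 4] / [2] / [3]
  Insert 7 (step 5): P = [3, 7] / [4, 8] / [6];  Q = [1, 4] / [2, 5] / [3]
  Insert 2 (step 6): P = [2, 7] / [3, 8] / [4] / [6];  Q = [1, 4] / [2, 5] / [3] / [6]
  Insert 1 (step 7): P = [1, 7] / [2, 8] / [3] / [4] / [6];  Q = [1, 4] / [2, 5] / [3] / [6] / [7]
  Insert 5 (step 8): P = [1, 5] / [2, 7] / [3, 8] / [4] / [6];  Q = [1, 4] / [2, 5] / [3, 8] / [6] / [7]
Final shape: (2, 2, 2, 1, 1).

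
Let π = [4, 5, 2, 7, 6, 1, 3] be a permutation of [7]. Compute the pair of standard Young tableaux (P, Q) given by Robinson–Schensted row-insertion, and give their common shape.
P = [1, 3, 6] / [2, 5] / [4, 7];  Q = [1, 2, 4] / [3, 5] / [6, 7];  common shape = (3, 2, 2)

Row-insert the values π_1, π_2, … into P one at a time, bumping the leftmost entry strictly greater than the inserted value down to the next row. The recording tableau Q records, in position (i, j), the step at which that cell was added to P.
  Insert 4 (step 1): P = [4];  Q = [1]
  Insert 5 (step 2): P = [4, 5];  Q = [1, 2]
  Insert 2 (step 3): P = [2, 5] / [4];  Q = [1, 2] / [3]
  Insert 7 (step 4): P = [2, 5, 7] / [4];  Q = [1, 2, 4] / [3]
  Insert 6 (step 5): P = [2, 5, 6] / [4, 7];  Q = [1, 2, 4] / [3, 5]
  Insert 1 (step 6): P = [1, 5, 6] / [2, 7] / [4];  Q = [1, 2, 4] / [3, 5] / [6]
  Insert 3 (step 7): P = [1, 3, 6] / [2, 5] / [4, 7];  Q = [1, 2, 4] / [3, 5] / [6, 7]
Final shape: (3, 2, 2).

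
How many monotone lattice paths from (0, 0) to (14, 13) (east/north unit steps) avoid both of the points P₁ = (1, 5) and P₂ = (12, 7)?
Number of paths = 17439600

Inclusion–exclusion. Total paths: C(27, 14) = 20058300. Through P₁: C(6, 1)·C(21, 13) = 1220940. Through P₂: C(19, 12)·C(8, 2) = 1410864. Since P₁ is strictly southwest of P₂, a monotone path through both must visit P₁ then P₂; paths through both = C(6, 1)·C(13, 11)·C(8, 2) = 13104. Avoid both = 20058300 − 1220940 − 1410864 + 13104 = 17439600.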